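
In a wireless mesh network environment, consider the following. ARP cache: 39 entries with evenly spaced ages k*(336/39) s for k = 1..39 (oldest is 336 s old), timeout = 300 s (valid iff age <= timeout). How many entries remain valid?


Ages are k * 336/39 s for k = 1..39 (spacing = 8.6154 s).
Entry k is valid iff k * 336/39 <= 300 iff k <= 39 * 300 / 336 = 34.8214
n_valid = floor(34.8214) = 34
(n_stale = 39 - 34 = 5)

34


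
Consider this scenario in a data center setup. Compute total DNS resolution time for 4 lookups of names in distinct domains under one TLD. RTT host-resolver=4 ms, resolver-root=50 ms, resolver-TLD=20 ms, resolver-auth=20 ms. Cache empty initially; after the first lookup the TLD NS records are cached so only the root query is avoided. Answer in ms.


Lookup 1 (cold cache): local + root + TLD + auth = 4 + 50 + 20 + 20 = 94 ms
Lookups 2..4 (TLD NS cached -> skip root; new domain -> still ask TLD and auth): local + TLD + auth = 4 + 20 + 20 = 44 ms each
Remaining 3 lookups: 3 * 44 = 132 ms
Total = 94 + 132 = 226 ms

226


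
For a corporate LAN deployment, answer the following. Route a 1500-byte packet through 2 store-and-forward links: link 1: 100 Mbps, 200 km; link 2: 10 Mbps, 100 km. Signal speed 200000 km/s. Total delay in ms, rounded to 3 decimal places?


Packet = 1500 bytes = 12000 bits. Store-and-forward: sum (t_trans + t_prop) per link.
Link 1: t_trans = 12000/(100*10^6) s = 0.1200 ms; t_prop = 200/200000 s = 1.0000 ms; subtotal = 1.1200 ms
Link 2: t_trans = 12000/(10*10^6) s = 1.2000 ms; t_prop = 100/200000 s = 0.5000 ms; subtotal = 1.7000 ms
End-to-end = 1.1200 + 1.7000 = 2.8200 ms -> 2.820 ms (3 dp)

2.820


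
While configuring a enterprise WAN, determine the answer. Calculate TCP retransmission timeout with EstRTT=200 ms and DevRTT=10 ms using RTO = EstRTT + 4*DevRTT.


Given: EstRTT = 200 ms, DevRTT = 10 ms
Timeout = EstRTT + 4 * DevRTT
4 * DevRTT = 4 * 10 = 40
Timeout = 200 + 40 = 240 ms

240


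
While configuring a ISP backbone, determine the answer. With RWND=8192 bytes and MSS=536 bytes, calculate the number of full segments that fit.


Given: RWND = 8192 bytes, MSS = 536 bytes
Full segments = floor(RWND / MSS)
Full segments = floor(8192 / 536)
Full segments = floor(15.2836) = 15

15


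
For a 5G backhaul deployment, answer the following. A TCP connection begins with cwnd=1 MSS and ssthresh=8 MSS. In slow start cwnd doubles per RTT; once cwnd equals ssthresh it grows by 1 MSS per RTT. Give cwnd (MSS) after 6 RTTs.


RTT 0: cwnd = 1 MSS (initial)
RTT 1: cwnd = 2 MSS (slow start, doubled)
RTT 2: cwnd = 4 MSS (slow start, doubled)
RTT 3: cwnd = 8 MSS (slow start, doubled)
RTT 4: cwnd = 9 MSS (congestion avoidance, +1)
RTT 5: cwnd = 10 MSS (congestion avoidance, +1)
RTT 6: cwnd = 11 MSS (congestion avoidance, +1)

11


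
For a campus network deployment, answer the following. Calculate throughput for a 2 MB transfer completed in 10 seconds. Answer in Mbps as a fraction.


Given: file = 2 MB, time = 10 s
File in Mb = 2 * 8 = 16 Mb
Throughput = 16 / 10 Mbps
Throughput = 8/5 Mbps

8/5


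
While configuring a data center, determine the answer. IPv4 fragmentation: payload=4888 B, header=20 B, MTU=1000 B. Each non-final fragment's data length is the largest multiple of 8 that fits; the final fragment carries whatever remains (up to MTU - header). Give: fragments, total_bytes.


Max data per non-final fragment = floor((MTU - header)/8)*8 = floor((1000 - 20)/8)*8 = floor(980/8)*8 = 976 B
Final fragment needs no 8-byte alignment: it can carry up to MTU - header = 980 B
Non-final fragments needed = ceil((payload - 980) / 976) = ceil(3908/976) = ceil(4.0041) = 5
Number of fragments = 5 + 1 = 6
Fragment sizes (data): 5 * 976 B + 8 B (last, 8 <= 980 OK)
Total bytes sent = payload + n_frags * header = 4888 + 6*20 = 4888 + 120 = 5008 B

6, 5008


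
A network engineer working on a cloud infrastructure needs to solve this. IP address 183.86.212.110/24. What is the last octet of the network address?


Given: IP = 183.86.212.110, prefix = /24
Subnet mask = 255.255.255.0
Last octet of IP: 110
Last octet of mask: 0
Network last octet = 110 AND 0 = 0

0


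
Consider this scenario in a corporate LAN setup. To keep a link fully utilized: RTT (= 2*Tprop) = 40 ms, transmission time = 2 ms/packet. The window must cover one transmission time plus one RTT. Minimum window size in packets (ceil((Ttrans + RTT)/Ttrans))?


Given: Ttrans = 2 ms, RTT = 40 ms (= 2 * Tprop, Tprop = 20 ms)
Time until first ACK returns = Ttrans + RTT = 2 + 40 = 42 ms
Need W * Ttrans >= Ttrans + RTT  ->  W >= (Ttrans + RTT) / Ttrans
(Ttrans + RTT) / Ttrans = 42 / 2 = 21
W_min = ceil(21) = 21

21


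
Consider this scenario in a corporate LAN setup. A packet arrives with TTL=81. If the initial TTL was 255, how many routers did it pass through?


Given: initial TTL = 255, received TTL = 81
Hops = initial TTL - received TTL
Hops = 255 - 81 = 174

174


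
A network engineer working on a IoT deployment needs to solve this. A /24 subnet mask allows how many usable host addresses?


Given: subnet mask /24
Host bits = 32 - 24 = 8
Total addresses = 2^8 = 256
Usable hosts = 256 - 2 (network + broadcast) = 254

254


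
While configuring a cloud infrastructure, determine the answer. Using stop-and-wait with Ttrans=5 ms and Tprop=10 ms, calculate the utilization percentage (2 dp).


Given: Ttrans = 5 ms, Tprop = 10 ms
RTT = 2 * Tprop = 2 * 10 = 20 ms
U = Ttrans / (Ttrans + RTT)
U = 5 / (5 + 20)
U = 5 / 25 = 0.2
U% = 20.00%

20.00


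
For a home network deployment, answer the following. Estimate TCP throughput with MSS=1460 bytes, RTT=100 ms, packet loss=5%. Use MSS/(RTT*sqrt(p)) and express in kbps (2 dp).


Given: MSS = 1460 bytes, RTT = 100 ms, loss = 5%
RTT in seconds = 100 / 1000 = 0.1
Loss rate = 5% = 0.05
sqrt(loss) = sqrt(0.05) = 0.223606797750
Throughput (bytes/s) = 1460 / (0.1 * 0.223606797750) = 65293.1849
Throughput (kbps) = 65293.1849 * 8 / 1000 = 522.345480 -> 522.35 kbps (2 dp)

522.35


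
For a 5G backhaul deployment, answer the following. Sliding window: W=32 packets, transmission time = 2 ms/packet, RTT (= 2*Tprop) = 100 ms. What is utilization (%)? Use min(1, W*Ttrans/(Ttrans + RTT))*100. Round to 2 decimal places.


Given: W = 32, Ttrans = 2 ms, RTT = 100 ms (= 2 * Tprop, Tprop = 50 ms)
Cycle time = Ttrans + RTT = 2 + 100 = 102 ms (first packet sent until its ACK returns)
W * Ttrans = 32 * 2 = 64 ms of sending per cycle
W * Ttrans / (Ttrans + RTT) = 64 / 102 = 0.627451
U = min(1, 0.627451) = 0.627451
U% = 62.75%

62.75


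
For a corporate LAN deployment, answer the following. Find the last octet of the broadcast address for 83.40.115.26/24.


Given: IP = 83.40.115.26, prefix = /24
Host bits = 32 - 24 = 8
Network last octet = 26 AND mask = 0
Host part size = 2^8 - 1 = 255
Broadcast last octet = 0 OR 255 = 255

255


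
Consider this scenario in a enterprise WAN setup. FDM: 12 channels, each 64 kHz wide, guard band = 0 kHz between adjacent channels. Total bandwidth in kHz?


Given: 12 channels, 64 kHz each, guard = 0 kHz
Channel bandwidth = 12 * 64 = 768 kHz
Guard bands = 11 gaps * 0 kHz = 0 kHz
Total = 768 + 0 = 768 kHz

768


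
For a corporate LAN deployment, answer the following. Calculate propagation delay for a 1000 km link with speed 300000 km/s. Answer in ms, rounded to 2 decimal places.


Given: distance = 1000 km, speed = 300000 km/s
Delay = distance / speed = 1000 / 300000 seconds
Delay in ms = 1000 * 1000 / 300000
Delay = 3.3333 ms
Rounded to 2 dp = 3.33 ms

3.33


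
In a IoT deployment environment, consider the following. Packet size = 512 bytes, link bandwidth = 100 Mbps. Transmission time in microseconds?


Given: packet = 512 bytes, bandwidth = 100 Mbps
Packet in bits = 512 * 8 = 4096 bits
Bandwidth = 100 * 10^6 = 100000000 bps
Time = 4096 / 100000000 seconds
Time in us = 4096 * 10^6 / 100000000 = 40.96

40.96


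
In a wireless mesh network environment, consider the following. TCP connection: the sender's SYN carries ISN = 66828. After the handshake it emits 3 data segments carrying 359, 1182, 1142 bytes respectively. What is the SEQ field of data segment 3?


The SYN occupies sequence number ISN = 66828, so the first data byte is ISN + 1 = 66829.
SEQ of data segment i = (ISN + 1) + sum of payload sizes of segments 1..i-1.
Segment 1: SEQ = 66829, payload = 359 bytes
Segment 2: SEQ = 67188, payload = 1182 bytes
Segment 3: SEQ = 68370, payload = 1142 bytes
SEQ of segment 3 = 66829 + 359 + 1182 = 68370

68370


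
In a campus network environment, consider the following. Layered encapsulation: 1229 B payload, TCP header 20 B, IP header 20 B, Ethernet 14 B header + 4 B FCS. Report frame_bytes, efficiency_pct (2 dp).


TCP segment = 1229 + 20 = 1249 B
IP packet = 1249 + 20 = 1269 B
Ethernet frame = 1269 + 14 + 4 = 1287 B
Efficiency = app / frame = 1229 / 1287 = 0.954934 = 95.4934% -> 95.49% (2 dp)

1287, 95.49


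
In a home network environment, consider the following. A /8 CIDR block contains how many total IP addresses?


Given: CIDR prefix /8
Host bits = 32 - 8 = 24
Total addresses = 2^24 = 16777216

16777216


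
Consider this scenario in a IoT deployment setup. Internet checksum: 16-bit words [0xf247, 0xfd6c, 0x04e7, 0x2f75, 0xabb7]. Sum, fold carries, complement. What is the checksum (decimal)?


Given words: [0xf247, 0xfd6c, 0x04e7, 0x2f75, 0xabb7]
Step 1: Sum all words
Raw sum = 62023 + 64876 + 1255 + 12149 + 43959 = 184262
Step 2: Fold carry: (53190 + 2) = 53192
One's complement = ~53192 & 0xFFFF = 12343

12343


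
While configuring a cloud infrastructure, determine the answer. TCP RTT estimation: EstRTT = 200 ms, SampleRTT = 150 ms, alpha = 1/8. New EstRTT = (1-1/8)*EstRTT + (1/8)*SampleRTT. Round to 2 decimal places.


Given: EstRTT = 200 ms, SampleRTT = 150 ms, alpha = 1/8
New EstRTT = (1 - alpha) * EstRTT + alpha * SampleRTT
(7/8) * 200 = 175
(1/8) * 150 = 18.75
New EstRTT = 175 + 18.75 = 193.75 ms -> 193.75 ms (2 dp)

193.75


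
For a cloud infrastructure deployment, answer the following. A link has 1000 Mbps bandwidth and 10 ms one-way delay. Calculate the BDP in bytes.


Given: bandwidth = 1000 Mbps, delay = 10 ms
BDP in bits = 1000 * 10^6 * 10 / 1000
BDP in bits = 10000000
BDP in bytes = 10000000 / 8 = 1250000

1250000


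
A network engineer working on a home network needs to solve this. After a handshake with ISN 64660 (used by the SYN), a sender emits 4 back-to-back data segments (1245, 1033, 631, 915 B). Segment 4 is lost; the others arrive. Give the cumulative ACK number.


SYN uses sequence number 64660; first data byte = ISN + 1 = 64661.
Segment 1: SEQ = 64661, len = 1245 B, covers [64661, 65905]
Segment 2: SEQ = 65906, len = 1033 B, covers [65906, 66938]
Segment 3: SEQ = 66939, len = 631 B, covers [66939, 67569]
Segment 4: SEQ = 67570, len = 915 B, covers [67570, 68484] [LOST]
In-order data received: bytes [64661, 67569] (segments 1..3).
Segment 4 missing -> gap begins at byte 67570.
Cumulative ACK = next expected in-order byte = 64661 + 1245 + 1033 + 631 = 67570

67570


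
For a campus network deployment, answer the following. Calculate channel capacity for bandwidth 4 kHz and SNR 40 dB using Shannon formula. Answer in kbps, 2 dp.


Given: B = 4 kHz, SNR = 40 dB
SNR linear = 10^(40/10) = 10000
1 + SNR = 10001
log2(10001) = 13.2878566418
C = 4 * 1000 * 13.2878566418 = 53151.4266 bps
C = 53.151427 kbps -> 53.15 kbps (2 dp)

53.15


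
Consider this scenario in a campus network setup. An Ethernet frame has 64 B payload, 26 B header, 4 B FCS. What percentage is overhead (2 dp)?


Given: payload = 64 B, header = 26 B, trailer = 4 B
Overhead bytes = header + trailer = 26 + 4 = 30
Total frame = payload + overhead = 64 + 30 = 94
Overhead % = 30 / 94 * 100 = 31.9149% -> 31.91% (2 dp)

31.91


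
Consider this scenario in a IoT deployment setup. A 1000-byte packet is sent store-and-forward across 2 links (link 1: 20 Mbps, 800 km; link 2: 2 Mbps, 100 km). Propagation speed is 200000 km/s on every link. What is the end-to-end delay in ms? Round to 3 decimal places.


Packet = 1000 bytes = 8000 bits. Store-and-forward: sum (t_trans + t_prop) per link.
Link 1: t_trans = 8000/(20*10^6) s = 0.4000 ms; t_prop = 800/200000 s = 4.0000 ms; subtotal = 4.4000 ms
Link 2: t_trans = 8000/(2*10^6) s = 4.0000 ms; t_prop = 100/200000 s = 0.5000 ms; subtotal = 4.5000 ms
End-to-end = 4.4000 + 4.5000 = 8.9000 ms -> 8.900 ms (3 dp)

8.900


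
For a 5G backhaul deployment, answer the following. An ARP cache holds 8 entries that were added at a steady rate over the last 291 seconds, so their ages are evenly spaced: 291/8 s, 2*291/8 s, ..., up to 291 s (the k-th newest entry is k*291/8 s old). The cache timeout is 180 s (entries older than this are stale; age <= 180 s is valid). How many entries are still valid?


Ages are k * 291/8 s for k = 1..8 (spacing = 36.3750 s).
Entry k is valid iff k * 291/8 <= 180 iff k <= 8 * 180 / 291 = 4.9485
n_valid = floor(4.9485) = 4
(n_stale = 8 - 4 = 4)

4


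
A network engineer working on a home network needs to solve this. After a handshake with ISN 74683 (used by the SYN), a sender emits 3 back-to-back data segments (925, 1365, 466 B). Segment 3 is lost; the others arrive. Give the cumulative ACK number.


SYN uses sequence number 74683; first data byte = ISN + 1 = 74684.
Segment 1: SEQ = 74684, len = 925 B, covers [74684, 75608]
Segment 2: SEQ = 75609, len = 1365 B, covers [75609, 76973]
Segment 3: SEQ = 76974, len = 466 B, covers [76974, 77439] [LOST]
In-order data received: bytes [74684, 76973] (segments 1..2).
Segment 3 missing -> gap begins at byte 76974.
Cumulative ACK = next expected in-order byte = 74684 + 925 + 1365 = 76974

76974


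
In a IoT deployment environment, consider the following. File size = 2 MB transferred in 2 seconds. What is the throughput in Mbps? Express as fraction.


Given: file = 2 MB, time = 2 s
File in Mb = 2 * 8 = 16 Mb
Throughput = 16 / 2 Mbps
Throughput = 8 Mbps

8


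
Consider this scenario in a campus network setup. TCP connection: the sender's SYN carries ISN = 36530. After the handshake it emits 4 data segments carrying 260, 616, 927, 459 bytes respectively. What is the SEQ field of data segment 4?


The SYN occupies sequence number ISN = 36530, so the first data byte is ISN + 1 = 36531.
SEQ of data segment i = (ISN + 1) + sum of payload sizes of segments 1..i-1.
Segment 1: SEQ = 36531, payload = 260 bytes
Segment 2: SEQ = 36791, payload = 616 bytes
Segment 3: SEQ = 37407, payload = 927 bytes
Segment 4: SEQ = 38334, payload = 459 bytes
SEQ of segment 4 = 36531 + 260 + 616 + 927 = 38334

38334


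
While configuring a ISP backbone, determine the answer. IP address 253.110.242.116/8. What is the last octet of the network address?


Given: IP = 253.110.242.116, prefix = /8
Subnet mask = 255.0.0.0
Last octet of IP: 116
Last octet of mask: 0
Network last octet = 116 AND 0 = 0

0


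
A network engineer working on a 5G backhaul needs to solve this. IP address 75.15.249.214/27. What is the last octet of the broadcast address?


Given: IP = 75.15.249.214, prefix = /27
Host bits = 32 - 27 = 5
Network last octet = 214 AND mask = 192
Host part size = 2^5 - 1 = 31
Broadcast last octet = 192 OR 31 = 223

223


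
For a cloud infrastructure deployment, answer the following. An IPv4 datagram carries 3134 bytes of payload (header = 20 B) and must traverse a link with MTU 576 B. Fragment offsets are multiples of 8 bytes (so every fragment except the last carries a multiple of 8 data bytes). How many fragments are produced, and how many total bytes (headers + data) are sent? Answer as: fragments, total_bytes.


Max data per non-final fragment = floor((MTU - header)/8)*8 = floor((576 - 20)/8)*8 = floor(556/8)*8 = 552 B
Final fragment needs no 8-byte alignment: it can carry up to MTU - header = 556 B
Non-final fragments needed = ceil((payload - 556) / 552) = ceil(2578/552) = ceil(4.6703) = 5
Number of fragments = 5 + 1 = 6
Fragment sizes (data): 5 * 552 B + 374 B (last, 374 <= 556 OK)
Total bytes sent = payload + n_frags * header = 3134 + 6*20 = 3134 + 120 = 3254 B

6, 3254


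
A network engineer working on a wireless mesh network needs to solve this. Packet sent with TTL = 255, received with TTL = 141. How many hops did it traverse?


Given: initial TTL = 255, received TTL = 141
Hops = initial TTL - received TTL
Hops = 255 - 141 = 114

114


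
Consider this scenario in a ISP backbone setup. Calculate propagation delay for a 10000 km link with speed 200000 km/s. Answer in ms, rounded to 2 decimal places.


Given: distance = 10000 km, speed = 200000 km/s
Delay = distance / speed = 10000 / 200000 seconds
Delay in ms = 10000 * 1000 / 200000
Delay = 50.0000 ms
Rounded to 2 dp = 50.00 ms

50.00


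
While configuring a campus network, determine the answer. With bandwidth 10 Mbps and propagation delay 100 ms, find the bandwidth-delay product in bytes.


Given: bandwidth = 10 Mbps, delay = 100 ms
BDP in bits = 10 * 10^6 * 100 / 1000
BDP in bits = 1000000
BDP in bytes = 1000000 / 8 = 125000

125000


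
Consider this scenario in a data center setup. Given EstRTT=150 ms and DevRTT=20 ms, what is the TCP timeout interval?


Given: EstRTT = 150 ms, DevRTT = 20 ms
Timeout = EstRTT + 4 * DevRTT
4 * DevRTT = 4 * 20 = 80
Timeout = 150 + 80 = 230 ms

230


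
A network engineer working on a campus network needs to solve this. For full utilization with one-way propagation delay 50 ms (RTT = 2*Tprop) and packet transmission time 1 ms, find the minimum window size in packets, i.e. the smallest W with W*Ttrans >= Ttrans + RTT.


Given: Ttrans = 1 ms, RTT = 100 ms (= 2 * Tprop, Tprop = 50 ms)
Time until first ACK returns = Ttrans + RTT = 1 + 100 = 101 ms
Need W * Ttrans >= Ttrans + RTT  ->  W >= (Ttrans + RTT) / Ttrans
(Ttrans + RTT) / Ttrans = 101 / 1 = 101
W_min = ceil(101) = 101

101


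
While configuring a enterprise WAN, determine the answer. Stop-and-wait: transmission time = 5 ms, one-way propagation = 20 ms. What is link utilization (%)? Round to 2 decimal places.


Given: Ttrans = 5 ms, Tprop = 20 ms
RTT = 2 * Tprop = 2 * 20 = 40 ms
U = Ttrans / (Ttrans + RTT)
U = 5 / (5 + 40)
U = 5 / 45 = 0.111111
U% = 11.11%

11.11


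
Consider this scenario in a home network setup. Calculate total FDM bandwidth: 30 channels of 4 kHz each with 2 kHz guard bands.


Given: 30 channels, 4 kHz each, guard = 2 kHz
Channel bandwidth = 30 * 4 = 120 kHz
Guard bands = 29 gaps * 2 kHz = 58 kHz
Total = 120 + 58 = 178 kHz

178


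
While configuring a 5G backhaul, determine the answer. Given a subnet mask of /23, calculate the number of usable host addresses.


Given: subnet mask /23
Host bits = 32 - 23 = 9
Total addresses = 2^9 = 512
Usable hosts = 512 - 2 (network + broadcast) = 510

510


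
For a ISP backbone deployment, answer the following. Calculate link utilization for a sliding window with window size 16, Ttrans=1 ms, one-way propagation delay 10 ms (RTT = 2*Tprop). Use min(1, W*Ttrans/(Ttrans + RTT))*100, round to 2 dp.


Given: W = 16, Ttrans = 1 ms, RTT = 20 ms (= 2 * Tprop, Tprop = 10 ms)
Cycle time = Ttrans + RTT = 1 + 20 = 21 ms (first packet sent until its ACK returns)
W * Ttrans = 16 * 1 = 16 ms of sending per cycle
W * Ttrans / (Ttrans + RTT) = 16 / 21 = 0.761905
U = min(1, 0.761905) = 0.761905
U% = 76.19%

76.19


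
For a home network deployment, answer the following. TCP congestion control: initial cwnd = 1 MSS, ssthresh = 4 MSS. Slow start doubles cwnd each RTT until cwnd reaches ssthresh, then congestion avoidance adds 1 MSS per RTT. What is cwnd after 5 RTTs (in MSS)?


RTT 0: cwnd = 1 MSS (initial)
RTT 1: cwnd = 2 MSS (slow start, doubled)
RTT 2: cwnd = 4 MSS (slow start, doubled)
RTT 3: cwnd = 5 MSS (congestion avoidance, +1)
RTT 4: cwnd = 6 MSS (congestion avoidance, +1)
RTT 5: cwnd = 7 MSS (congestion avoidance, +1)

7


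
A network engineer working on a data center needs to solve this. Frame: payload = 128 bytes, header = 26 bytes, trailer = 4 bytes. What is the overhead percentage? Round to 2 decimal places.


Given: payload = 128 B, header = 26 B, trailer = 4 B
Overhead bytes = header + trailer = 26 + 4 = 30
Total frame = payload + overhead = 128 + 30 = 158
Overhead % = 30 / 158 * 100 = 18.9873% -> 18.99% (2 dp)

18.99


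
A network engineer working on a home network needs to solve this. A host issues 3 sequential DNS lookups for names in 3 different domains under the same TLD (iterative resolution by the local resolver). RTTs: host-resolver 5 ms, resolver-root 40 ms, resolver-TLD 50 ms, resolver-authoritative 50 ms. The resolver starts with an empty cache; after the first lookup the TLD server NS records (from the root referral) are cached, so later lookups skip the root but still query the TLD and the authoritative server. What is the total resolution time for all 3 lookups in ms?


Lookup 1 (cold cache): local + root + TLD + auth = 5 + 40 + 50 + 50 = 145 ms
Lookups 2..3 (TLD NS cached -> skip root; new domain -> still ask TLD and auth): local + TLD + auth = 5 + 50 + 50 = 105 ms each
Remaining 2 lookups: 2 * 105 = 210 ms
Total = 145 + 210 = 355 ms

355


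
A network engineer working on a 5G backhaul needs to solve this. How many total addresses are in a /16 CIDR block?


Given: CIDR prefix /16
Host bits = 32 - 16 = 16
Total addresses = 2^16 = 65536

65536


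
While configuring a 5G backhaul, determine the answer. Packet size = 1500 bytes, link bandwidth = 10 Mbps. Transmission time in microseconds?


Given: packet = 1500 bytes, bandwidth = 10 Mbps
Packet in bits = 1500 * 8 = 12000 bits
Bandwidth = 10 * 10^6 = 10000000 bps
Time = 12000 / 10000000 seconds
Time in us = 12000 * 10^6 / 10000000 = 1200

1200


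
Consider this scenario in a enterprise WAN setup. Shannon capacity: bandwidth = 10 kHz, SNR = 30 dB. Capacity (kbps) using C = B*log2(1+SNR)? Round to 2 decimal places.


Given: B = 10 kHz, SNR = 30 dB
SNR linear = 10^(30/10) = 1000
1 + SNR = 1001
log2(1001) = 9.9672262588
C = 10 * 1000 * 9.9672262588 = 99672.2626 bps
C = 99.672263 kbps -> 99.67 kbps (2 dp)

99.67


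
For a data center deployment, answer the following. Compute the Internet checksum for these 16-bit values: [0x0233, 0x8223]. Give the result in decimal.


Given words: [0x0233, 0x8223]
Step 1: Sum all words
Raw sum = 563 + 33315 = 33878
One's complement = ~33878 & 0xFFFF = 31657

31657


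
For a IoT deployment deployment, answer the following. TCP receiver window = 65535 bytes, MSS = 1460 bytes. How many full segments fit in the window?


Given: RWND = 65535 bytes, MSS = 1460 bytes
Full segments = floor(RWND / MSS)
Full segments = floor(65535 / 1460)
Full segments = floor(44.887) = 44

44


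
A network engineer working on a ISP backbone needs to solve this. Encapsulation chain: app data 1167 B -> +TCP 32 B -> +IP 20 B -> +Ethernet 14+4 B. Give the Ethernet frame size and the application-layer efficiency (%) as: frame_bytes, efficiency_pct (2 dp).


TCP segment = 1167 + 32 = 1199 B
IP packet = 1199 + 20 = 1219 B
Ethernet frame = 1219 + 14 + 4 = 1237 B
Efficiency = app / frame = 1167 / 1237 = 0.943411 = 94.3411% -> 94.34% (2 dp)

1237, 94.34


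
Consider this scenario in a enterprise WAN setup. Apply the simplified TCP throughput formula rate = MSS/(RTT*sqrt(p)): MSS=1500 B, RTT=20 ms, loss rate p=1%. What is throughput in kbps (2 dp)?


Given: MSS = 1500 bytes, RTT = 20 ms, loss = 1%
RTT in seconds = 20 / 1000 = 0.02
Loss rate = 1% = 0.01
sqrt(loss) = sqrt(0.01) = 0.1
Throughput (bytes/s) = 1500 / (0.02 * 0.1) = 750000.0000
Throughput (kbps) = 750000.0000 * 8 / 1000 = 6000.000000 -> 6000.00 kbps (2 dp)

6000.00


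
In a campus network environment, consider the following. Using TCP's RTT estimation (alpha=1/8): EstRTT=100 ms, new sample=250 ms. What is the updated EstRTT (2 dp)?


Given: EstRTT = 100 ms, SampleRTT = 250 ms, alpha = 1/8
New EstRTT = (1 - alpha) * EstRTT + alpha * SampleRTT
(7/8) * 100 = 87.5
(1/8) * 250 = 31.25
New EstRTT = 87.5 + 31.25 = 118.75 ms -> 118.75 ms (2 dp)

118.75


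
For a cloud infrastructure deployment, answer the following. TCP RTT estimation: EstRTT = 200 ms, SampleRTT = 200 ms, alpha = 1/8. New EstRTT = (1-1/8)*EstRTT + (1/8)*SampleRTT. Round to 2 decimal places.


Given: EstRTT = 200 ms, SampleRTT = 200 ms, alpha = 1/8
New EstRTT = (1 - alpha) * EstRTT + alpha * SampleRTT
(7/8) * 200 = 175
(1/8) * 200 = 25
New EstRTT = 175 + 25 = 200 ms -> 200.00 ms (2 dp)

200.00


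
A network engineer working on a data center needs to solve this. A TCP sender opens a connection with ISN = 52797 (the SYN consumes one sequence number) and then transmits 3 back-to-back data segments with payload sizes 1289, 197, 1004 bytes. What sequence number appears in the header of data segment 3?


The SYN occupies sequence number ISN = 52797, so the first data byte is ISN + 1 = 52798.
SEQ of data segment i = (ISN + 1) + sum of payload sizes of segments 1..i-1.
Segment 1: SEQ = 52798, payload = 1289 bytes
Segment 2: SEQ = 54087, payload = 197 bytes
Segment 3: SEQ = 54284, payload = 1004 bytes
SEQ of segment 3 = 52798 + 1289 + 197 = 54284

54284


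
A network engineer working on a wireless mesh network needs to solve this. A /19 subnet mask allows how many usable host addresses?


Given: subnet mask /19
Host bits = 32 - 19 = 13
Total addresses = 2^13 = 8192
Usable hosts = 8192 - 2 (network + broadcast) = 8190

8190


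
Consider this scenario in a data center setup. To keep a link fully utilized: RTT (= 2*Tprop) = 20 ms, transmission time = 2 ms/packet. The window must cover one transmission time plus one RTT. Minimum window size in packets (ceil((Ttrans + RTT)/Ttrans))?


Given: Ttrans = 2 ms, RTT = 20 ms (= 2 * Tprop, Tprop = 10 ms)
Time until first ACK returns = Ttrans + RTT = 2 + 20 = 22 ms
Need W * Ttrans >= Ttrans + RTT  ->  W >= (Ttrans + RTT) / Ttrans
(Ttrans + RTT) / Ttrans = 22 / 2 = 11
W_min = ceil(11) = 11

11


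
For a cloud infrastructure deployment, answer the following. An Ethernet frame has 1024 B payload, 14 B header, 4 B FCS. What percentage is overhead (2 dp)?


Given: payload = 1024 B, header = 14 B, trailer = 4 B
Overhead bytes = header + trailer = 14 + 4 = 18
Total frame = payload + overhead = 1024 + 18 = 1042
Overhead % = 18 / 1042 * 100 = 1.7274% -> 1.73% (2 dp)

1.73


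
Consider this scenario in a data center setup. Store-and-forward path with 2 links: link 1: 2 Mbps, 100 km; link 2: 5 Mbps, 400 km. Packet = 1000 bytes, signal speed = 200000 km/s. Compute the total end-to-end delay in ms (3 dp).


Packet = 1000 bytes = 8000 bits. Store-and-forward: sum (t_trans + t_prop) per link.
Link 1: t_trans = 8000/(2*10^6) s = 4.0000 ms; t_prop = 100/200000 s = 0.5000 ms; subtotal = 4.5000 ms
Link 2: t_trans = 8000/(5*10^6) s = 1.6000 ms; t_prop = 400/200000 s = 2.0000 ms; subtotal = 3.6000 ms
End-to-end = 4.5000 + 3.6000 = 8.1000 ms -> 8.100 ms (3 dp)

8.100


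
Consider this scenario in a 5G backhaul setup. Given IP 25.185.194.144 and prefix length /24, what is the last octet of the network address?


Given: IP = 25.185.194.144, prefix = /24
Subnet mask = 255.255.255.0
Last octet of IP: 144
Last octet of mask: 0
Network last octet = 144 AND 0 = 0

0


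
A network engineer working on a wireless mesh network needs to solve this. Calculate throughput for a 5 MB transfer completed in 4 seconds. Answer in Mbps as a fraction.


Given: file = 5 MB, time = 4 s
File in Mb = 5 * 8 = 40 Mb
Throughput = 40 / 4 Mbps
Throughput = 10 Mbps

10


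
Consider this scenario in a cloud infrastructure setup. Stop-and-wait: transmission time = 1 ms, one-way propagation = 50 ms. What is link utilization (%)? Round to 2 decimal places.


Given: Ttrans = 1 ms, Tprop = 50 ms
RTT = 2 * Tprop = 2 * 50 = 100 ms
U = Ttrans / (Ttrans + RTT)
U = 1 / (1 + 100)
U = 1 / 101 = 0.009901
U% = 0.99%

0.99


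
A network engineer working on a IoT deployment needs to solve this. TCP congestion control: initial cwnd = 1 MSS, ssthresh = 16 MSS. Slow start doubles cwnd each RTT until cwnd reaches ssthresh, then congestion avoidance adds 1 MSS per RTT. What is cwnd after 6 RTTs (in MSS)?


RTT 0: cwnd = 1 MSS (initial)
RTT 1: cwnd = 2 MSS (slow start, doubled)
RTT 2: cwnd = 4 MSS (slow start, doubled)
RTT 3: cwnd = 8 MSS (slow start, doubled)
RTT 4: cwnd = 16 MSS (slow start, doubled)
RTT 5: cwnd = 17 MSS (congestion avoidance, +1)
RTT 6: cwnd = 18 MSS (congestion avoidance, +1)

18


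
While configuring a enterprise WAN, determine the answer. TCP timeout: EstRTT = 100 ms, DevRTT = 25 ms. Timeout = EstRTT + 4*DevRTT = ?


Given: EstRTT = 100 ms, DevRTT = 25 ms
Timeout = EstRTT + 4 * DevRTT
4 * DevRTT = 4 * 25 = 100
Timeout = 100 + 100 = 200 ms

200


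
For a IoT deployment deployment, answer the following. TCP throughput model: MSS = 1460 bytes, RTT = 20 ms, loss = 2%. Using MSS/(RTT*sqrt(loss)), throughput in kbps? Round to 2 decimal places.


Given: MSS = 1460 bytes, RTT = 20 ms, loss = 2%
RTT in seconds = 20 / 1000 = 0.02
Loss rate = 2% = 0.02
sqrt(loss) = sqrt(0.02) = 0.141421356237
Throughput (bytes/s) = 1460 / (0.02 * 0.141421356237) = 516187.9503
Throughput (kbps) = 516187.9503 * 8 / 1000 = 4129.503602 -> 4129.50 kbps (2 dp)

4129.50


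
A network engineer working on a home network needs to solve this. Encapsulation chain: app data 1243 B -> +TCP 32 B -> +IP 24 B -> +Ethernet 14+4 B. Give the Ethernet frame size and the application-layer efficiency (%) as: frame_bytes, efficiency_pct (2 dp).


TCP segment = 1243 + 32 = 1275 B
IP packet = 1275 + 24 = 1299 B
Ethernet frame = 1299 + 14 + 4 = 1317 B
Efficiency = app / frame = 1243 / 1317 = 0.943812 = 94.3812% -> 94.38% (2 dp)

1317, 94.38


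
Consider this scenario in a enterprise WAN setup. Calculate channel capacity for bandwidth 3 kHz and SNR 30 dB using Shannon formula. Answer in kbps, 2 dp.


Given: B = 3 kHz, SNR = 30 dB
SNR linear = 10^(30/10) = 1000
1 + SNR = 1001
log2(1001) = 9.9672262588
C = 3 * 1000 * 9.9672262588 = 29901.6788 bps
C = 29.901679 kbps -> 29.90 kbps (2 dp)

29.90


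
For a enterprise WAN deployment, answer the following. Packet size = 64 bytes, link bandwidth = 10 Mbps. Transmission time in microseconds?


Given: packet = 64 bytes, bandwidth = 10 Mbps
Packet in bits = 64 * 8 = 512 bits
Bandwidth = 10 * 10^6 = 10000000 bps
Time = 512 / 10000000 seconds
Time in us = 512 * 10^6 / 10000000 = 51.2

51.2


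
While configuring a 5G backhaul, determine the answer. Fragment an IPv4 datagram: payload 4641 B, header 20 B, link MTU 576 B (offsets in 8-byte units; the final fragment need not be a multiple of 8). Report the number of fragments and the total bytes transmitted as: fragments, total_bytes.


Max data per non-final fragment = floor((MTU - header)/8)*8 = floor((576 - 20)/8)*8 = floor(556/8)*8 = 552 B
Final fragment needs no 8-byte alignment: it can carry up to MTU - header = 556 B
Non-final fragments needed = ceil((payload - 556) / 552) = ceil(4085/552) = ceil(7.4004) = 8
Number of fragments = 8 + 1 = 9
Fragment sizes (data): 8 * 552 B + 225 B (last, 225 <= 556 OK)
Total bytes sent = payload + n_frags * header = 4641 + 9*20 = 4641 + 180 = 4821 B

9, 4821


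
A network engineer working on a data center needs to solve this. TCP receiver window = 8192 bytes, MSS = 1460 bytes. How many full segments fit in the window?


Given: RWND = 8192 bytes, MSS = 1460 bytes
Full segments = floor(RWND / MSS)
Full segments = floor(8192 / 1460)
Full segments = floor(5.611) = 5

5


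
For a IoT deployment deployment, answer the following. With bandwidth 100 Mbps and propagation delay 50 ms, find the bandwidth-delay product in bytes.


Given: bandwidth = 100 Mbps, delay = 50 ms
BDP in bits = 100 * 10^6 * 50 / 1000
BDP in bits = 5000000
BDP in bytes = 5000000 / 8 = 625000

625000


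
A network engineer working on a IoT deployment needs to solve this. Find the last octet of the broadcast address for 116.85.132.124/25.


Given: IP = 116.85.132.124, prefix = /25
Host bits = 32 - 25 = 7
Network last octet = 124 AND mask = 0
Host part size = 2^7 - 1 = 127
Broadcast last octet = 0 OR 127 = 127

127


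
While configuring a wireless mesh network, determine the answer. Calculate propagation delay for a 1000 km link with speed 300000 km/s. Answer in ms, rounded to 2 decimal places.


Given: distance = 1000 km, speed = 300000 km/s
Delay = distance / speed = 1000 / 300000 seconds
Delay in ms = 1000 * 1000 / 300000
Delay = 3.3333 ms
Rounded to 2 dp = 3.33 ms

3.33


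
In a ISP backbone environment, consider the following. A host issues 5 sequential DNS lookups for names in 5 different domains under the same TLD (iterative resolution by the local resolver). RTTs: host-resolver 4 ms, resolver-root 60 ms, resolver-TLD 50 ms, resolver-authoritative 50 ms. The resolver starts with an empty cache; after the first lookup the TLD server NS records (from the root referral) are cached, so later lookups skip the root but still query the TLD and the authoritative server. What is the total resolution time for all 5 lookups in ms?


Lookup 1 (cold cache): local + root + TLD + auth = 4 + 60 + 50 + 50 = 164 ms
Lookups 2..5 (TLD NS cached -> skip root; new domain -> still ask TLD and auth): local + TLD + auth = 4 + 50 + 50 = 104 ms each
Remaining 4 lookups: 4 * 104 = 416 ms
Total = 164 + 416 = 580 ms

580


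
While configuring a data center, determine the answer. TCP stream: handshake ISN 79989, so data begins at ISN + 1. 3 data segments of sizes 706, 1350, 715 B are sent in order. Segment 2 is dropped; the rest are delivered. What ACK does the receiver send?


SYN uses sequence number 79989; first data byte = ISN + 1 = 79990.
Segment 1: SEQ = 79990, len = 706 B, covers [79990, 80695]
Segment 2: SEQ = 80696, len = 1350 B, covers [80696, 82045] [LOST]
Segment 3: SEQ = 82046, len = 715 B, covers [82046, 82760]
In-order data received: bytes [79990, 80695] (segments 1..1).
Segment 2 missing -> gap begins at byte 80696; later segments buffered out of order.
Cumulative ACK = next expected in-order byte = 79990 + 706 = 80696

80696


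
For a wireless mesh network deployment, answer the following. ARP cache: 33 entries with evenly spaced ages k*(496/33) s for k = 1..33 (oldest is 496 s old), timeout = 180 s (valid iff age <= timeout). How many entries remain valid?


Ages are k * 496/33 s for k = 1..33 (spacing = 15.0303 s).
Entry k is valid iff k * 496/33 <= 180 iff k <= 33 * 180 / 496 = 11.9758
n_valid = floor(11.9758) = 11
(n_stale = 33 - 11 = 22)

11


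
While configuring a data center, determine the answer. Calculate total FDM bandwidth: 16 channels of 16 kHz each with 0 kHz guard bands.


Given: 16 channels, 16 kHz each, guard = 0 kHz
Channel bandwidth = 16 * 16 = 256 kHz
Guard bands = 15 gaps * 0 kHz = 0 kHz
Total = 256 + 0 = 256 kHz

256


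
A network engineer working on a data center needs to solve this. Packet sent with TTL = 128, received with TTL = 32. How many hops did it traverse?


Given: initial TTL = 128, received TTL = 32
Hops = initial TTL - received TTL
Hops = 128 - 32 = 96

96


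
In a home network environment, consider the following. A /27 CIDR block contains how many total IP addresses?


Given: CIDR prefix /27
Host bits = 32 - 27 = 5
Total addresses = 2^5 = 32

32


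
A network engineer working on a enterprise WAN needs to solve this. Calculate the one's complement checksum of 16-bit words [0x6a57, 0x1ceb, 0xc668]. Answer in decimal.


Given words: [0x6a57, 0x1ceb, 0xc668]
Step 1: Sum all words
Raw sum = 27223 + 7403 + 50792 = 85418
Step 2: Fold carry: (19882 + 1) = 19883
One's complement = ~19883 & 0xFFFF = 45652

45652


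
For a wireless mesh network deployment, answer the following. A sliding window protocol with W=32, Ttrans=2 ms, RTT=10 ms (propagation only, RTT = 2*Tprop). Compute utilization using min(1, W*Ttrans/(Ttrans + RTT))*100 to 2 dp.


Given: W = 32, Ttrans = 2 ms, RTT = 10 ms (= 2 * Tprop, Tprop = 5 ms)
Cycle time = Ttrans + RTT = 2 + 10 = 12 ms (first packet sent until its ACK returns)
W * Ttrans = 32 * 2 = 64 ms of sending per cycle
W * Ttrans / (Ttrans + RTT) = 64 / 12 = 5.333333
U = min(1, 5.333333) = 1.000000
U% = 100.00%

100.00


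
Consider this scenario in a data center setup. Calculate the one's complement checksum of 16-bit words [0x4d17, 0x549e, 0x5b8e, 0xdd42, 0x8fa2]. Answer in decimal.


Given words: [0x4d17, 0x549e, 0x5b8e, 0xdd42, 0x8fa2]
Step 1: Sum all words
Raw sum = 19735 + 21662 + 23438 + 56642 + 36770 = 158247
Step 2: Fold carry: (27175 + 2) = 27177
One's complement = ~27177 & 0xFFFF = 38358

38358


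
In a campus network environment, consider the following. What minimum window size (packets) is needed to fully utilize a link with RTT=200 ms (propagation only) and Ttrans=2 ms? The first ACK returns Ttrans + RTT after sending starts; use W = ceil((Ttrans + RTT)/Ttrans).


Given: Ttrans = 2 ms, RTT = 200 ms (= 2 * Tprop, Tprop = 100 ms)
Time until first ACK returns = Ttrans + RTT = 2 + 200 = 202 ms
Need W * Ttrans >= Ttrans + RTT  ->  W >= (Ttrans + RTT) / Ttrans
(Ttrans + RTT) / Ttrans = 202 / 2 = 101
W_min = ceil(101) = 101

101


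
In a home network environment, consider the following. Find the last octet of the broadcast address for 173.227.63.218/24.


Given: IP = 173.227.63.218, prefix = /24
Host bits = 32 - 24 = 8
Network last octet = 218 AND mask = 0
Host part size = 2^8 - 1 = 255
Broadcast last octet = 0 OR 255 = 255

255


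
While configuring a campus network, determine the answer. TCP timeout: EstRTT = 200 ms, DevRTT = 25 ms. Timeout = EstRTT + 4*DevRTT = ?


Given: EstRTT = 200 ms, DevRTT = 25 ms
Timeout = EstRTT + 4 * DevRTT
4 * DevRTT = 4 * 25 = 100
Timeout = 200 + 100 = 300 ms

300


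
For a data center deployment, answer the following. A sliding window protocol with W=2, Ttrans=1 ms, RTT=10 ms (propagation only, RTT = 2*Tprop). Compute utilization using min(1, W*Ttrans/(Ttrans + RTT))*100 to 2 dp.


Given: W = 2, Ttrans = 1 ms, RTT = 10 ms (= 2 * Tprop, Tprop = 5 ms)
Cycle time = Ttrans + RTT = 1 + 10 = 11 ms (first packet sent until its ACK returns)
W * Ttrans = 2 * 1 = 2 ms of sending per cycle
W * Ttrans / (Ttrans + RTT) = 2 / 11 = 0.181818
U = min(1, 0.181818) = 0.181818
U% = 18.18%

18.18


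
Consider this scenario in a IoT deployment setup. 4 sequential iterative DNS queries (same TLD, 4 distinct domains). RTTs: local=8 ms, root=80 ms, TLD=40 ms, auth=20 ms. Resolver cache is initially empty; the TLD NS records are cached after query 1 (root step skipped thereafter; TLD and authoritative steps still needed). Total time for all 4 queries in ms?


Lookup 1 (cold cache): local + root + TLD + auth = 8 + 80 + 40 + 20 = 148 ms
Lookups 2..4 (TLD NS cached -> skip root; new domain -> still ask TLD and auth): local + TLD + auth = 8 + 40 + 20 = 68 ms each
Remaining 3 lookups: 3 * 68 = 204 ms
Total = 148 + 204 = 352 ms

352


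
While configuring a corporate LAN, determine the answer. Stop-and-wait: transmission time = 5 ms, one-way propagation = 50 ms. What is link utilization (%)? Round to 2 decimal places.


Given: Ttrans = 5 ms, Tprop = 50 ms
RTT = 2 * Tprop = 2 * 50 = 100 ms
U = Ttrans / (Ttrans + RTT)
U = 5 / (5 + 100)
U = 5 / 105 = 0.047619
U% = 4.76%

4.76


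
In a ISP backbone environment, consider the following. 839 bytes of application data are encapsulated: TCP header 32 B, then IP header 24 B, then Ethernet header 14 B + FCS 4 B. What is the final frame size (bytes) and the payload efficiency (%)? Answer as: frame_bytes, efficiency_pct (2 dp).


TCP segment = 839 + 32 = 871 B
IP packet = 871 + 24 = 895 B
Ethernet frame = 895 + 14 + 4 = 913 B
Efficiency = app / frame = 839 / 913 = 0.918949 = 91.8949% -> 91.89% (2 dp)

913, 91.89


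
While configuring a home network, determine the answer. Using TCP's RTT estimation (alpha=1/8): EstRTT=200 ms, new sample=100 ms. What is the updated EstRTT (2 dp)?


Given: EstRTT = 200 ms, SampleRTT = 100 ms, alpha = 1/8
New EstRTT = (1 - alpha) * EstRTT + alpha * SampleRTT
(7/8) * 200 = 175
(1/8) * 100 = 12.5
New EstRTT = 175 + 12.5 = 187.5 ms -> 187.50 ms (2 dp)

187.50
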